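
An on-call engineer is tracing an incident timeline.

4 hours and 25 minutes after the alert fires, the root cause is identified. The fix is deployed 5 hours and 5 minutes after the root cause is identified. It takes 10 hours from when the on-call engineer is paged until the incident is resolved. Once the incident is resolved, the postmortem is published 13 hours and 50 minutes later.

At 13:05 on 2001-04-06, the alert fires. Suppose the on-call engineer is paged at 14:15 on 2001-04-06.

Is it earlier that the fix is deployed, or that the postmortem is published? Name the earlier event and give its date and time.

The fix is deployed — 22:35 on 2001-04-06

The alert fires: 13:05 Apr 6, 2001.
The root cause is identified: 13:05 Apr 6, 2001 + 4h25m = 17:30 Apr 6, 2001.
The fix is deployed: 17:30 Apr 6, 2001 + 5h05m = 22:35 Apr 6, 2001.
The on-call engineer is paged: 14:15 Apr 6, 2001.
The incident is resolved: 14:15 Apr 6, 2001 + 10h = 00:15 Apr 7, 2001.
The postmortem is published: 00:15 Apr 7, 2001 + 13h50m = 14:05 Apr 7, 2001.
Comparing: the fix is deployed at 22:35 Apr 6, 2001 vs the postmortem is published at 14:05 Apr 7, 2001. Earlier: the fix is deployed.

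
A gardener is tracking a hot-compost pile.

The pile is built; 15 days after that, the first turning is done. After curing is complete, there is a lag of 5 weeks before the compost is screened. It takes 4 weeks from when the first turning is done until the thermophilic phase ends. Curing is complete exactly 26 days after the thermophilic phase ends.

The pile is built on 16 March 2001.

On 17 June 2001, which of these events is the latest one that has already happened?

The pile is built: Mar 16, 2001.
The first turning is done: Mar 16, 2001 + 15 days = Mar 31, 2001.
The thermophilic phase ends: Mar 31, 2001 + 4 weeks = Apr 28, 2001.
Curing is complete: Apr 28, 2001 + 26 days = May 24, 2001.
The compost is screened: May 24, 2001 + 5 weeks = Jun 28, 2001.
Jun 17, 2001 falls between when curing is complete (May 24, 2001) and when the compost is screened (Jun 28, 2001).

Curing is complete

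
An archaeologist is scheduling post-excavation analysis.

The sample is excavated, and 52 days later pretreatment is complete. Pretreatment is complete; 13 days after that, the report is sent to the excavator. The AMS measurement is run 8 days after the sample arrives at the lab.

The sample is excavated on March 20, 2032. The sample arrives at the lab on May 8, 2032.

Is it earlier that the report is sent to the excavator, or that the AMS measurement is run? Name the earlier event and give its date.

The AMS measurement is run — May 16, 2032

The sample is excavated: Mar 20, 2032.
Pretreatment is complete: Mar 20, 2032 + 52 days = May 11, 2032.
The report is sent to the excavator: May 11, 2032 + 13 days = May 24, 2032.
The sample arrives at the lab: May 8, 2032.
The AMS measurement is run: May 8, 2032 + 8 days = May 16, 2032.
Comparing: the report is sent to the excavator on May 24, 2032 vs the AMS measurement is run on May 16, 2032. Earlier: the AMS measurement is run.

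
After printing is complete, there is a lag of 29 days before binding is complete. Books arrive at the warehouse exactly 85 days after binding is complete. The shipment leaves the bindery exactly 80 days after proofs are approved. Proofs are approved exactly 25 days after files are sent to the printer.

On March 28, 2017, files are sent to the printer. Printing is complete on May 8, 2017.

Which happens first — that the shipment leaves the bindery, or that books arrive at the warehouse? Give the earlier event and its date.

Files are sent to the printer: Mar 28, 2017.
Proofs are approved: Mar 28, 2017 + 25 days = Apr 22, 2017.
The shipment leaves the bindery: Apr 22, 2017 + 80 days = Jul 11, 2017.
Printing is complete: May 8, 2017.
Binding is complete: May 8, 2017 + 29 days = Jun 6, 2017.
Books arrive at the warehouse: Jun 6, 2017 + 85 days = Aug 30, 2017.
Comparing: the shipment leaves the bindery on Jul 11, 2017 vs books arrive at the warehouse on Aug 30, 2017. Earlier: the shipment leaves the bindery.

The shipment leaves the bindery — July 11, 2017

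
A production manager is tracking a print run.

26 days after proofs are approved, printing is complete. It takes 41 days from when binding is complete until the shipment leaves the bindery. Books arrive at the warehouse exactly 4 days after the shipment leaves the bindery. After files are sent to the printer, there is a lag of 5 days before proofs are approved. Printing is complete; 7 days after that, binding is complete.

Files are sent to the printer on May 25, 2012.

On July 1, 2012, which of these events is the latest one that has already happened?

Files are sent to the printer: May 25, 2012.
Proofs are approved: May 25, 2012 + 5 days = May 30, 2012.
Printing is complete: May 30, 2012 + 26 days = Jun 25, 2012.
Binding is complete: Jun 25, 2012 + 7 days = Jul 2, 2012.
The shipment leaves the bindery: Jul 2, 2012 + 41 days = Aug 12, 2012.
Books arrive at the warehouse: Aug 12, 2012 + 4 days = Aug 16, 2012.
Jul 1, 2012 falls between when printing is complete (Jun 25, 2012) and when binding is complete (Jul 2, 2012).

Printing is complete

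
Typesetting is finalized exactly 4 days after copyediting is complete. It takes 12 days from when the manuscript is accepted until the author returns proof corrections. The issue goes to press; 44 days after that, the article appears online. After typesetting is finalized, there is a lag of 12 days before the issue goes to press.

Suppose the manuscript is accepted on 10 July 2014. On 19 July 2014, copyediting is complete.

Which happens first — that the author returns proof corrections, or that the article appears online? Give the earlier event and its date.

The author returns proof corrections — 22 July 2014

The manuscript is accepted: Jul 10, 2014.
The author returns proof corrections: Jul 10, 2014 + 12 days = Jul 22, 2014.
Copyediting is complete: Jul 19, 2014.
Typesetting is finalized: Jul 19, 2014 + 4 days = Jul 23, 2014.
The issue goes to press: Jul 23, 2014 + 12 days = Aug 4, 2014.
The article appears online: Aug 4, 2014 + 44 days = Sep 17, 2014.
Comparing: the author returns proof corrections on Jul 22, 2014 vs the article appears online on Sep 17, 2014. Earlier: the author returns proof corrections.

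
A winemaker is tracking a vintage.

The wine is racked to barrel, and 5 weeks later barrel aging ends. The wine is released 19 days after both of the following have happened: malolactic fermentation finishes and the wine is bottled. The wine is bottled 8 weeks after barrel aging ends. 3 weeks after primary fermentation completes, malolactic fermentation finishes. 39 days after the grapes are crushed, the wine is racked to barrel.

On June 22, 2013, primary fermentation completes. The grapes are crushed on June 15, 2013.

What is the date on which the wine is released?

Primary fermentation completes: Jun 22, 2013.
Malolactic fermentation finishes: Jun 22, 2013 + 3 weeks = Jul 13, 2013.
The grapes are crushed: Jun 15, 2013.
The wine is racked to barrel: Jun 15, 2013 + 39 days = Jul 24, 2013.
Barrel aging ends: Jul 24, 2013 + 5 weeks = Aug 28, 2013.
The wine is bottled: Aug 28, 2013 + 8 weeks = Oct 23, 2013.
Both prerequisites met — malolactic fermentation finishes (Jul 13, 2013), the wine is bottled (Oct 23, 2013); the later is Oct 23, 2013.
The wine is released: Oct 23, 2013 + 19 days = Nov 11, 2013.

November 11, 2013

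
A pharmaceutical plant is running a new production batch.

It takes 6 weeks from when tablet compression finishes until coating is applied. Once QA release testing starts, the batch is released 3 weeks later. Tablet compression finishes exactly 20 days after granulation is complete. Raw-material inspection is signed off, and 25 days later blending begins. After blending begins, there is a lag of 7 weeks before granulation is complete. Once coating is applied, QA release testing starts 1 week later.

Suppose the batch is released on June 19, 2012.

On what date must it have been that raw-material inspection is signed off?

The batch is released: Jun 19, 2012.
QA release testing starts: Jun 19, 2012 − 3 weeks = May 29, 2012.
Coating is applied: May 29, 2012 − 1 week = May 22, 2012.
Tablet compression finishes: May 22, 2012 − 6 weeks = Apr 10, 2012.
Granulation is complete: Apr 10, 2012 − 20 days = Mar 21, 2012.
Blending begins: Mar 21, 2012 − 7 weeks = Feb 1, 2012.
Raw-material inspection is signed off: Feb 1, 2012 − 25 days = Jan 7, 2012.

January 7, 2012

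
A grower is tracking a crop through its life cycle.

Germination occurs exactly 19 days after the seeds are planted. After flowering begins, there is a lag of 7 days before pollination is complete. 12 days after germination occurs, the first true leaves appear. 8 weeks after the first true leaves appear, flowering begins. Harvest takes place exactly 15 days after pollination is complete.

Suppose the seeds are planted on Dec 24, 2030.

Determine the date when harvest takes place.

Apr 12, 2031

The seeds are planted: Dec 24, 2030.
Germination occurs: Dec 24, 2030 + 19 days = Jan 12, 2031.
The first true leaves appear: Jan 12, 2031 + 12 days = Jan 24, 2031.
Flowering begins: Jan 24, 2031 + 8 weeks = Mar 21, 2031.
Pollination is complete: Mar 21, 2031 + 7 days = Mar 28, 2031.
Harvest takes place: Mar 28, 2031 + 15 days = Apr 12, 2031.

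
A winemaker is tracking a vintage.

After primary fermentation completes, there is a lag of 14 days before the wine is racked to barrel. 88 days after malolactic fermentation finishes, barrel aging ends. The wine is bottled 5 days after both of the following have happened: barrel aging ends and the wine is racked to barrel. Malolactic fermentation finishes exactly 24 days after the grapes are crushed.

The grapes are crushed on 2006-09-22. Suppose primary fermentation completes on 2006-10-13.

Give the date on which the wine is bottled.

2007-01-17

The grapes are crushed: Sep 22, 2006.
Malolactic fermentation finishes: Sep 22, 2006 + 24 days = Oct 16, 2006.
Barrel aging ends: Oct 16, 2006 + 88 days = Jan 12, 2007.
Primary fermentation completes: Oct 13, 2006.
The wine is racked to barrel: Oct 13, 2006 + 14 days = Oct 27, 2006.
Both prerequisites met — barrel aging ends (Jan 12, 2007), the wine is racked to barrel (Oct 27, 2006); the later is Jan 12, 2007.
The wine is bottled: Jan 12, 2007 + 5 days = Jan 17, 2007.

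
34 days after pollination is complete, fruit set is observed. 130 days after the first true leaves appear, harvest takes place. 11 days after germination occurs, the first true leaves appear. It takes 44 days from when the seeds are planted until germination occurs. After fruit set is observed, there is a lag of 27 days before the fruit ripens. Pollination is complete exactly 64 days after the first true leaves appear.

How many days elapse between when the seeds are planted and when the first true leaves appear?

55 days

Causal path: the seeds are planted → germination occurs → the first true leaves appear.
Total delay along the path: 44 + 11 = 55 days.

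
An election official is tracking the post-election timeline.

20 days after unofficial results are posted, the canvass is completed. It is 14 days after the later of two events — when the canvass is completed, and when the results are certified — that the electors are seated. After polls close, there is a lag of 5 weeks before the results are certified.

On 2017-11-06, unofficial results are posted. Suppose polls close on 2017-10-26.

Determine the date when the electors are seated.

Unofficial results are posted: Nov 6, 2017.
The canvass is completed: Nov 6, 2017 + 20 days = Nov 26, 2017.
Polls close: Oct 26, 2017.
The results are certified: Oct 26, 2017 + 5 weeks = Nov 30, 2017.
Both prerequisites met — the canvass is completed (Nov 26, 2017), the results are certified (Nov 30, 2017); the later is Nov 30, 2017.
The electors are seated: Nov 30, 2017 + 14 days = Dec 14, 2017.

2017-12-14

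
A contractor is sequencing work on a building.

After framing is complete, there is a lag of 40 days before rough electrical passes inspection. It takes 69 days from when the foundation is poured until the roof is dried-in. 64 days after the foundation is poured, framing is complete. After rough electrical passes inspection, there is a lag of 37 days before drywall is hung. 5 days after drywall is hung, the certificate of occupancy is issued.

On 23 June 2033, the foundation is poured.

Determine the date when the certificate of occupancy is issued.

The foundation is poured: Jun 23, 2033.
Framing is complete: Jun 23, 2033 + 64 days = Aug 26, 2033.
Rough electrical passes inspection: Aug 26, 2033 + 40 days = Oct 5, 2033.
Drywall is hung: Oct 5, 2033 + 37 days = Nov 11, 2033.
The certificate of occupancy is issued: Nov 11, 2033 + 5 days = Nov 16, 2033.

16 November 2033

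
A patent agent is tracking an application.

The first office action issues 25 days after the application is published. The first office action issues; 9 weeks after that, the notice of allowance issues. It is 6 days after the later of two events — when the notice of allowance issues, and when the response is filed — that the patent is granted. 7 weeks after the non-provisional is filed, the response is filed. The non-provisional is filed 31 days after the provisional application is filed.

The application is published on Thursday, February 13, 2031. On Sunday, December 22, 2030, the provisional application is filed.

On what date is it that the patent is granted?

Sunday, May 18, 2031

The application is published: Feb 13, 2031.
The first office action issues: Feb 13, 2031 + 25 days = Mar 10, 2031.
The notice of allowance issues: Mar 10, 2031 + 9 weeks = May 12, 2031.
The provisional application is filed: Dec 22, 2030.
The non-provisional is filed: Dec 22, 2030 + 31 days = Jan 22, 2031.
The response is filed: Jan 22, 2031 + 7 weeks = Mar 12, 2031.
Both prerequisites met — the notice of allowance issues (May 12, 2031), the response is filed (Mar 12, 2031); the later is May 12, 2031.
The patent is granted: May 12, 2031 + 6 days = May 18, 2031.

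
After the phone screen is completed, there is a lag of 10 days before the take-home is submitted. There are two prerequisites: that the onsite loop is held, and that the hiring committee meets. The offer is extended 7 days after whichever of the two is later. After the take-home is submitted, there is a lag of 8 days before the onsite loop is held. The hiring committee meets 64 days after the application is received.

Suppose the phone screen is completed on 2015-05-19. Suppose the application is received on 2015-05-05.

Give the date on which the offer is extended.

2015-07-15

The phone screen is completed: May 19, 2015.
The take-home is submitted: May 19, 2015 + 10 days = May 29, 2015.
The onsite loop is held: May 29, 2015 + 8 days = Jun 6, 2015.
The application is received: May 5, 2015.
The hiring committee meets: May 5, 2015 + 64 days = Jul 8, 2015.
Both prerequisites met — the onsite loop is held (Jun 6, 2015), the hiring committee meets (Jul 8, 2015); the later is Jul 8, 2015.
The offer is extended: Jul 8, 2015 + 7 days = Jul 15, 2015.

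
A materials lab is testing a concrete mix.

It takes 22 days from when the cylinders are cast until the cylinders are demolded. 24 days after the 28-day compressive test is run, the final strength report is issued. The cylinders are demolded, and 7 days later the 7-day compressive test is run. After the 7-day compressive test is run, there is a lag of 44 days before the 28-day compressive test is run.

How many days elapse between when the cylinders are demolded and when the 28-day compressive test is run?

51 days

Causal path: the cylinders are demolded → the 7-day compressive test is run → the 28-day compressive test is run.
Total delay along the path: 7 + 44 = 51 days.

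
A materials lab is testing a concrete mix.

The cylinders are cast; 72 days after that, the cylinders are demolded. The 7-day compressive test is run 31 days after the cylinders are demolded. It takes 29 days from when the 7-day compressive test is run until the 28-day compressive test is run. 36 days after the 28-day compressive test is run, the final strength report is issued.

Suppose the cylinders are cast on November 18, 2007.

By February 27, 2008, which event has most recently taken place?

The cylinders are demolded

The cylinders are cast: Nov 18, 2007.
The cylinders are demolded: Nov 18, 2007 + 72 days = Jan 29, 2008.
The 7-day compressive test is run: Jan 29, 2008 + 31 days = Feb 29, 2008.
The 28-day compressive test is run: Feb 29, 2008 + 29 days = Mar 29, 2008.
The final strength report is issued: Mar 29, 2008 + 36 days = May 4, 2008.
Feb 27, 2008 falls between when the cylinders are demolded (Jan 29, 2008) and when the 7-day compressive test is run (Feb 29, 2008).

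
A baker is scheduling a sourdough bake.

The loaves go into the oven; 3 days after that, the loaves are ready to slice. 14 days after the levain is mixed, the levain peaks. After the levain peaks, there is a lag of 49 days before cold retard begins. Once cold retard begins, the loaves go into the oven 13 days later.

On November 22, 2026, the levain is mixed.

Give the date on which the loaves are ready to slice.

The levain is mixed: Nov 22, 2026.
The levain peaks: Nov 22, 2026 + 14 days = Dec 6, 2026.
Cold retard begins: Dec 6, 2026 + 49 days = Jan 24, 2027.
The loaves go into the oven: Jan 24, 2027 + 13 days = Feb 6, 2027.
The loaves are ready to slice: Feb 6, 2027 + 3 days = Feb 9, 2027.

February 9, 2027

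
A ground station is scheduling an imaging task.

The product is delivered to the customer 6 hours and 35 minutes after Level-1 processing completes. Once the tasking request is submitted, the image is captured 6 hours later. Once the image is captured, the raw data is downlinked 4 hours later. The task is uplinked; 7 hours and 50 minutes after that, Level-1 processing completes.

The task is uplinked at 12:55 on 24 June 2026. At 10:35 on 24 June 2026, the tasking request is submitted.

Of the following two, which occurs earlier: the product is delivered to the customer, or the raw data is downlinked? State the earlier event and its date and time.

The task is uplinked: 12:55 Jun 24, 2026.
Level-1 processing completes: 12:55 Jun 24, 2026 + 7h50m = 20:45 Jun 24, 2026.
The product is delivered to the customer: 20:45 Jun 24, 2026 + 6h35m = 03:20 Jun 25, 2026.
The tasking request is submitted: 10:35 Jun 24, 2026.
The image is captured: 10:35 Jun 24, 2026 + 6h = 16:35 Jun 24, 2026.
The raw data is downlinked: 16:35 Jun 24, 2026 + 4h = 20:35 Jun 24, 2026.
Comparing: the product is delivered to the customer at 03:20 Jun 25, 2026 vs the raw data is downlinked at 20:35 Jun 24, 2026. Earlier: the raw data is downlinked.

The raw data is downlinked — 20:35 on 24 June 2026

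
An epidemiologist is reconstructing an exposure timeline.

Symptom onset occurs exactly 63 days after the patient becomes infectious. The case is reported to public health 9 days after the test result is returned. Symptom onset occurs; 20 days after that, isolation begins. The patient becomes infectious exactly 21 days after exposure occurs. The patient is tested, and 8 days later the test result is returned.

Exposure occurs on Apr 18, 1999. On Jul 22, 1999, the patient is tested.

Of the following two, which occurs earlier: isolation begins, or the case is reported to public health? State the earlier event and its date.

Isolation begins — Jul 31, 1999

Exposure occurs: Apr 18, 1999.
The patient becomes infectious: Apr 18, 1999 + 21 days = May 9, 1999.
Symptom onset occurs: May 9, 1999 + 63 days = Jul 11, 1999.
Isolation begins: Jul 11, 1999 + 20 days = Jul 31, 1999.
The patient is tested: Jul 22, 1999.
The test result is returned: Jul 22, 1999 + 8 days = Jul 30, 1999.
The case is reported to public health: Jul 30, 1999 + 9 days = Aug 8, 1999.
Comparing: isolation begins on Jul 31, 1999 vs the case is reported to public health on Aug 8, 1999. Earlier: isolation begins.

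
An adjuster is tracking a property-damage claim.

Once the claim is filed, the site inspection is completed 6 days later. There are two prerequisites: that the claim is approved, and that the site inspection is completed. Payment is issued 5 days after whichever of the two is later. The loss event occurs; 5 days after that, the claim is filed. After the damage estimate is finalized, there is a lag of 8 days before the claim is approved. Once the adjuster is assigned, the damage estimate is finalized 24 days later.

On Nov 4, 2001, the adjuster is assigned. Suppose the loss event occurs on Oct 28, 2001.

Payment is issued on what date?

Dec 11, 2001

The adjuster is assigned: Nov 4, 2001.
The damage estimate is finalized: Nov 4, 2001 + 24 days = Nov 28, 2001.
The claim is approved: Nov 28, 2001 + 8 days = Dec 6, 2001.
The loss event occurs: Oct 28, 2001.
The claim is filed: Oct 28, 2001 + 5 days = Nov 2, 2001.
The site inspection is completed: Nov 2, 2001 + 6 days = Nov 8, 2001.
Both prerequisites met — the claim is approved (Dec 6, 2001), the site inspection is completed (Nov 8, 2001); the later is Dec 6, 2001.
Payment is issued: Dec 6, 2001 + 5 days = Dec 11, 2001.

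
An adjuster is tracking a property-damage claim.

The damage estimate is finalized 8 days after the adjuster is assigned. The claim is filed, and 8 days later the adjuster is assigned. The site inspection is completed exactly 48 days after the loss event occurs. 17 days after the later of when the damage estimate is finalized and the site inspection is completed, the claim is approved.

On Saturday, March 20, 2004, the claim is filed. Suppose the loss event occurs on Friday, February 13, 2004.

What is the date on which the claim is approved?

Thursday, April 22, 2004

The claim is filed: Mar 20, 2004.
The adjuster is assigned: Mar 20, 2004 + 8 days = Mar 28, 2004.
The damage estimate is finalized: Mar 28, 2004 + 8 days = Apr 5, 2004.
The loss event occurs: Feb 13, 2004.
The site inspection is completed: Feb 13, 2004 + 48 days = Apr 1, 2004.
Both prerequisites met — the damage estimate is finalized (Apr 5, 2004), the site inspection is completed (Apr 1, 2004); the later is Apr 5, 2004.
The claim is approved: Apr 5, 2004 + 17 days = Apr 22, 2004.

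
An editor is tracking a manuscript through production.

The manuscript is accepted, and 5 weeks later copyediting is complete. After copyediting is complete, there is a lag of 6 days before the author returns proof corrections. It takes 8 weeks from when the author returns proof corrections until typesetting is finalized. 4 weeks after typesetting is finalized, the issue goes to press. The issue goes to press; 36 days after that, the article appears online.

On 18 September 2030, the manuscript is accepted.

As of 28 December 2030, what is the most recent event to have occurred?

Typesetting is finalized

The manuscript is accepted: Sep 18, 2030.
Copyediting is complete: Sep 18, 2030 + 5 weeks = Oct 23, 2030.
The author returns proof corrections: Oct 23, 2030 + 6 days = Oct 29, 2030.
Typesetting is finalized: Oct 29, 2030 + 8 weeks = Dec 24, 2030.
The issue goes to press: Dec 24, 2030 + 4 weeks = Jan 21, 2031.
The article appears online: Jan 21, 2031 + 36 days = Feb 26, 2031.
Dec 28, 2030 falls between when typesetting is finalized (Dec 24, 2030) and when the issue goes to press (Jan 21, 2031).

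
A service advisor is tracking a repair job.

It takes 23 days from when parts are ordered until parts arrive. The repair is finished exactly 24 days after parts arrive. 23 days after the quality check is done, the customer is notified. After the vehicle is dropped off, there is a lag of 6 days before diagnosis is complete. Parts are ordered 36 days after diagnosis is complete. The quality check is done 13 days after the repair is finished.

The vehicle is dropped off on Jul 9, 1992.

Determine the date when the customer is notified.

Nov 11, 1992

The vehicle is dropped off: Jul 9, 1992.
Diagnosis is complete: Jul 9, 1992 + 6 days = Jul 15, 1992.
Parts are ordered: Jul 15, 1992 + 36 days = Aug 20, 1992.
Parts arrive: Aug 20, 1992 + 23 days = Sep 12, 1992.
The repair is finished: Sep 12, 1992 + 24 days = Oct 6, 1992.
The quality check is done: Oct 6, 1992 + 13 days = Oct 19, 1992.
The customer is notified: Oct 19, 1992 + 23 days = Nov 11, 1992.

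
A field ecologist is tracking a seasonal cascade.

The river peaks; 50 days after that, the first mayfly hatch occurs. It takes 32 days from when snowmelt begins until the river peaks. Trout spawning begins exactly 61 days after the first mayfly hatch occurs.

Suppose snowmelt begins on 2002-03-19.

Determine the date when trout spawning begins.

Snowmelt begins: Mar 19, 2002.
The river peaks: Mar 19, 2002 + 32 days = Apr 20, 2002.
The first mayfly hatch occurs: Apr 20, 2002 + 50 days = Jun 9, 2002.
Trout spawning begins: Jun 9, 2002 + 61 days = Aug 9, 2002.

2002-08-09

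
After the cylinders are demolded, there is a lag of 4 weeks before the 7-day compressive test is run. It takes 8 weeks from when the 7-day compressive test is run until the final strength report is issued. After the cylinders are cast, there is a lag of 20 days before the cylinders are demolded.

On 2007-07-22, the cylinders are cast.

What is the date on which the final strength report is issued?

The cylinders are cast: Jul 22, 2007.
The cylinders are demolded: Jul 22, 2007 + 20 days = Aug 11, 2007.
The 7-day compressive test is run: Aug 11, 2007 + 4 weeks = Sep 8, 2007.
The final strength report is issued: Sep 8, 2007 + 8 weeks = Nov 3, 2007.

2007-11-03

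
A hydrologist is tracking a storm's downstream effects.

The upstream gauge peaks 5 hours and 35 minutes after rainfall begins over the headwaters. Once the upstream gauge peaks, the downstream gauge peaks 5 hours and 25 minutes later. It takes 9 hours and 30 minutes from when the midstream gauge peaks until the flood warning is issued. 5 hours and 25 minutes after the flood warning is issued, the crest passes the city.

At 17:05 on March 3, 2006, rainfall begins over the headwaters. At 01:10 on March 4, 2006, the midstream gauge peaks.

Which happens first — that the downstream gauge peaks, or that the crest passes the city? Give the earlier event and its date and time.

The downstream gauge peaks — 04:05 on March 4, 2006

Rainfall begins over the headwaters: 17:05 Mar 3, 2006.
The upstream gauge peaks: 17:05 Mar 3, 2006 + 5h35m = 22:40 Mar 3, 2006.
The downstream gauge peaks: 22:40 Mar 3, 2006 + 5h25m = 04:05 Mar 4, 2006.
The midstream gauge peaks: 01:10 Mar 4, 2006.
The flood warning is issued: 01:10 Mar 4, 2006 + 9h30m = 10:40 Mar 4, 2006.
The crest passes the city: 10:40 Mar 4, 2006 + 5h25m = 16:05 Mar 4, 2006.
Comparing: the downstream gauge peaks at 04:05 Mar 4, 2006 vs the crest passes the city at 16:05 Mar 4, 2006. Earlier: the downstream gauge peaks.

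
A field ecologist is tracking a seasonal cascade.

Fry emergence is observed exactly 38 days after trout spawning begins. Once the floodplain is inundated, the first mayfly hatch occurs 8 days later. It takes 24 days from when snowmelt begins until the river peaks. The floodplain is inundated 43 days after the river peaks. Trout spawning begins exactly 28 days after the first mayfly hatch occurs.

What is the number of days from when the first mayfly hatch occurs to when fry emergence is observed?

66 days

Causal path: the first mayfly hatch occurs → trout spawning begins → fry emergence is observed.
Total delay along the path: 28 + 38 = 66 days.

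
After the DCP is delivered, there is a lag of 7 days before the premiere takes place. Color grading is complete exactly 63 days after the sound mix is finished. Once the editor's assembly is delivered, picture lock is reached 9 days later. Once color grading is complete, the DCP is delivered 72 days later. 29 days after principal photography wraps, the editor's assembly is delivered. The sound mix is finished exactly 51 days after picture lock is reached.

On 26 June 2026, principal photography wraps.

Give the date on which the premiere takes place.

Principal photography wraps: Jun 26, 2026.
The editor's assembly is delivered: Jun 26, 2026 + 29 days = Jul 25, 2026.
Picture lock is reached: Jul 25, 2026 + 9 days = Aug 3, 2026.
The sound mix is finished: Aug 3, 2026 + 51 days = Sep 23, 2026.
Color grading is complete: Sep 23, 2026 + 63 days = Nov 25, 2026.
The DCP is delivered: Nov 25, 2026 + 72 days = Feb 5, 2027.
The premiere takes place: Feb 5, 2027 + 7 days = Feb 12, 2027.

12 February 2027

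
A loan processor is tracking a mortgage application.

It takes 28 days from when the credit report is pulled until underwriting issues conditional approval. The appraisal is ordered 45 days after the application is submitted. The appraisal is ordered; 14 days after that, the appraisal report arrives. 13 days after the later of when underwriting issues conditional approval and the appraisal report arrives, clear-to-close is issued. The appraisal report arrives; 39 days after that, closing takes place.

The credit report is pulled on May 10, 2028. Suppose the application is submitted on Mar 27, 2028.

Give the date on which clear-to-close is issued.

The credit report is pulled: May 10, 2028.
Underwriting issues conditional approval: May 10, 2028 + 28 days = Jun 7, 2028.
The application is submitted: Mar 27, 2028.
The appraisal is ordered: Mar 27, 2028 + 45 days = May 11, 2028.
The appraisal report arrives: May 11, 2028 + 14 days = May 25, 2028.
Both prerequisites met — underwriting issues conditional approval (Jun 7, 2028), the appraisal report arrives (May 25, 2028); the later is Jun 7, 2028.
Clear-to-close is issued: Jun 7, 2028 + 13 days = Jun 20, 2028.

Jun 20, 2028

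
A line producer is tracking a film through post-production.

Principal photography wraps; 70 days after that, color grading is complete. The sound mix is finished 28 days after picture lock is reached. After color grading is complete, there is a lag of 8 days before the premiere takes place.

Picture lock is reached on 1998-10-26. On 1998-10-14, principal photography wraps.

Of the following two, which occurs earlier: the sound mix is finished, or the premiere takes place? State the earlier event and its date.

The sound mix is finished — 1998-11-23

Picture lock is reached: Oct 26, 1998.
The sound mix is finished: Oct 26, 1998 + 28 days = Nov 23, 1998.
Principal photography wraps: Oct 14, 1998.
Color grading is complete: Oct 14, 1998 + 70 days = Dec 23, 1998.
The premiere takes place: Dec 23, 1998 + 8 days = Dec 31, 1998.
Comparing: the sound mix is finished on Nov 23, 1998 vs the premiere takes place on Dec 31, 1998. Earlier: the sound mix is finished.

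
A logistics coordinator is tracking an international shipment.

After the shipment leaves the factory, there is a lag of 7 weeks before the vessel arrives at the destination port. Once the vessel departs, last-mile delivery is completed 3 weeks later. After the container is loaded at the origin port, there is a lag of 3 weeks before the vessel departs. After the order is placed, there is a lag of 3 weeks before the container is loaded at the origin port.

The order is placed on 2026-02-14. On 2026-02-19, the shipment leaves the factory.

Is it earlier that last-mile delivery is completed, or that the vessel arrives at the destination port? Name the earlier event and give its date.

The vessel arrives at the destination port — 2026-04-09

The order is placed: Feb 14, 2026.
The container is loaded at the origin port: Feb 14, 2026 + 3 weeks = Mar 7, 2026.
The vessel departs: Mar 7, 2026 + 3 weeks = Mar 28, 2026.
Last-mile delivery is completed: Mar 28, 2026 + 3 weeks = Apr 18, 2026.
The shipment leaves the factory: Feb 19, 2026.
The vessel arrives at the destination port: Feb 19, 2026 + 7 weeks = Apr 9, 2026.
Comparing: last-mile delivery is completed on Apr 18, 2026 vs the vessel arrives at the destination port on Apr 9, 2026. Earlier: the vessel arrives at the destination port.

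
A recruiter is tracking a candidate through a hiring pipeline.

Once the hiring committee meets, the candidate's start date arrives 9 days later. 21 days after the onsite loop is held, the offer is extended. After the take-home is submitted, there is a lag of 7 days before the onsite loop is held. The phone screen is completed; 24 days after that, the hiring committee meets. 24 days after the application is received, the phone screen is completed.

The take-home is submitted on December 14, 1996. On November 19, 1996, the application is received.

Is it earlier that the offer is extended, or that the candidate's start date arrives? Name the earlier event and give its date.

The offer is extended — January 11, 1997

The take-home is submitted: Dec 14, 1996.
The onsite loop is held: Dec 14, 1996 + 7 days = Dec 21, 1996.
The offer is extended: Dec 21, 1996 + 21 days = Jan 11, 1997.
The application is received: Nov 19, 1996.
The phone screen is completed: Nov 19, 1996 + 24 days = Dec 13, 1996.
The hiring committee meets: Dec 13, 1996 + 24 days = Jan 6, 1997.
The candidate's start date arrives: Jan 6, 1997 + 9 days = Jan 15, 1997.
Comparing: the offer is extended on Jan 11, 1997 vs the candidate's start date arrives on Jan 15, 1997. Earlier: the offer is extended.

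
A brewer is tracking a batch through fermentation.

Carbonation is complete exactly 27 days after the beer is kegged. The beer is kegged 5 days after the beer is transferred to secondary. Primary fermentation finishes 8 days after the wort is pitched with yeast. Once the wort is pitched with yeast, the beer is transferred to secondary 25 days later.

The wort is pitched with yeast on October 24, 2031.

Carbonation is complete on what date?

The wort is pitched with yeast: Oct 24, 2031.
The beer is transferred to secondary: Oct 24, 2031 + 25 days = Nov 18, 2031.
The beer is kegged: Nov 18, 2031 + 5 days = Nov 23, 2031.
Carbonation is complete: Nov 23, 2031 + 27 days = Dec 20, 2031.

December 20, 2031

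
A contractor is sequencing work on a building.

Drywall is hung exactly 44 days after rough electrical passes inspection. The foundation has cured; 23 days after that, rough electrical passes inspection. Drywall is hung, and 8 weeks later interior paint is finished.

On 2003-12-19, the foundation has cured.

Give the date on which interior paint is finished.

2004-04-20

The foundation has cured: Dec 19, 2003.
Rough electrical passes inspection: Dec 19, 2003 + 23 days = Jan 11, 2004.
Drywall is hung: Jan 11, 2004 + 44 days = Feb 24, 2004.
Interior paint is finished: Feb 24, 2004 + 8 weeks = Apr 20, 2004.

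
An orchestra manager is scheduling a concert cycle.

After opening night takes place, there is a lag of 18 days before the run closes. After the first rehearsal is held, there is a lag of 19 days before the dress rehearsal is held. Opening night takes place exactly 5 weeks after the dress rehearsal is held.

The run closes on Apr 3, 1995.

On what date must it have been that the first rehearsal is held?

Jan 21, 1995

The run closes: Apr 3, 1995.
Opening night takes place: Apr 3, 1995 − 18 days = Mar 16, 1995.
The dress rehearsal is held: Mar 16, 1995 − 5 weeks = Feb 9, 1995.
The first rehearsal is held: Feb 9, 1995 − 19 days = Jan 21, 1995.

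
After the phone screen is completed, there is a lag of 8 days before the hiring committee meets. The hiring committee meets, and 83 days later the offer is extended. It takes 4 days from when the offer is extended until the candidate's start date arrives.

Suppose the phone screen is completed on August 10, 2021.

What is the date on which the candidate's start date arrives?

November 13, 2021

The phone screen is completed: Aug 10, 2021.
The hiring committee meets: Aug 10, 2021 + 8 days = Aug 18, 2021.
The offer is extended: Aug 18, 2021 + 83 days = Nov 9, 2021.
The candidate's start date arrives: Nov 9, 2021 + 4 days = Nov 13, 2021.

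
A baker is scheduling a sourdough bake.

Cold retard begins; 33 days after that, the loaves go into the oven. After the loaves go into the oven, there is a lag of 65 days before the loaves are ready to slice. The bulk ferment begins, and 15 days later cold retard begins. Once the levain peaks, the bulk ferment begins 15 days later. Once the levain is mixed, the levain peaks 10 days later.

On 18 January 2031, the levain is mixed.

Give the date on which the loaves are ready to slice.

5 June 2031

The levain is mixed: Jan 18, 2031.
The levain peaks: Jan 18, 2031 + 10 days = Jan 28, 2031.
The bulk ferment begins: Jan 28, 2031 + 15 days = Feb 12, 2031.
Cold retard begins: Feb 12, 2031 + 15 days = Feb 27, 2031.
The loaves go into the oven: Feb 27, 2031 + 33 days = Apr 1, 2031.
The loaves are ready to slice: Apr 1, 2031 + 65 days = Jun 5, 2031.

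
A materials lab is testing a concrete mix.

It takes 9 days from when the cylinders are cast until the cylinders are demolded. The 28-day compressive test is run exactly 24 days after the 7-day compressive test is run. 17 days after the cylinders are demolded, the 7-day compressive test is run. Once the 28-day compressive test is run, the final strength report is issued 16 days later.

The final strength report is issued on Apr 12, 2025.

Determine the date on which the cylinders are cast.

Feb 5, 2025

The final strength report is issued: Apr 12, 2025.
The 28-day compressive test is run: Apr 12, 2025 − 16 days = Mar 27, 2025.
The 7-day compressive test is run: Mar 27, 2025 − 24 days = Mar 3, 2025.
The cylinders are demolded: Mar 3, 2025 − 17 days = Feb 14, 2025.
The cylinders are cast: Feb 14, 2025 − 9 days = Feb 5, 2025.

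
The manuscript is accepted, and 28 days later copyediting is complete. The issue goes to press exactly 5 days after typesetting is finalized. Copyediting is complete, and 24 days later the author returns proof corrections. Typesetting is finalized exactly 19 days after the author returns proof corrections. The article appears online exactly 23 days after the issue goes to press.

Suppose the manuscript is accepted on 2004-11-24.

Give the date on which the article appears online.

2005-03-03

The manuscript is accepted: Nov 24, 2004.
Copyediting is complete: Nov 24, 2004 + 28 days = Dec 22, 2004.
The author returns proof corrections: Dec 22, 2004 + 24 days = Jan 15, 2005.
Typesetting is finalized: Jan 15, 2005 + 19 days = Feb 3, 2005.
The issue goes to press: Feb 3, 2005 + 5 days = Feb 8, 2005.
The article appears online: Feb 8, 2005 + 23 days = Mar 3, 2005.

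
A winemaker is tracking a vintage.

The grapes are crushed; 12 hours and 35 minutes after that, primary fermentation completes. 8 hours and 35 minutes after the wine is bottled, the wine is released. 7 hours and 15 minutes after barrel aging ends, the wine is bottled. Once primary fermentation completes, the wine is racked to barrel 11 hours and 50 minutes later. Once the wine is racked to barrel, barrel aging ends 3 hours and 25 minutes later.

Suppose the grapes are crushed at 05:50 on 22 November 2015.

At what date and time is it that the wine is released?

01:30 on 24 November 2015

The grapes are crushed: 05:50 Nov 22, 2015.
Primary fermentation completes: 05:50 Nov 22, 2015 + 12h35m = 18:25 Nov 22, 2015.
The wine is racked to barrel: 18:25 Nov 22, 2015 + 11h50m = 06:15 Nov 23, 2015.
Barrel aging ends: 06:15 Nov 23, 2015 + 3h25m = 09:40 Nov 23, 2015.
The wine is bottled: 09:40 Nov 23, 2015 + 7h15m = 16:55 Nov 23, 2015.
The wine is released: 16:55 Nov 23, 2015 + 8h35m = 01:30 Nov 24, 2015.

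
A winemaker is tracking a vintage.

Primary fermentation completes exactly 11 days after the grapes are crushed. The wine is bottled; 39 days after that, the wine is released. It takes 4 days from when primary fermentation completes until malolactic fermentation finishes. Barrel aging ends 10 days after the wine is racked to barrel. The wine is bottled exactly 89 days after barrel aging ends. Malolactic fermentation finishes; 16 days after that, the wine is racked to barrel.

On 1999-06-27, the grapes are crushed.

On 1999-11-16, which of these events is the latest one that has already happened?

The grapes are crushed: Jun 27, 1999.
Primary fermentation completes: Jun 27, 1999 + 11 days = Jul 8, 1999.
Malolactic fermentation finishes: Jul 8, 1999 + 4 days = Jul 12, 1999.
The wine is racked to barrel: Jul 12, 1999 + 16 days = Jul 28, 1999.
Barrel aging ends: Jul 28, 1999 + 10 days = Aug 7, 1999.
The wine is bottled: Aug 7, 1999 + 89 days = Nov 4, 1999.
The wine is released: Nov 4, 1999 + 39 days = Dec 13, 1999.
Nov 16, 1999 falls between when the wine is bottled (Nov 4, 1999) and when the wine is released (Dec 13, 1999).

The wine is bottled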